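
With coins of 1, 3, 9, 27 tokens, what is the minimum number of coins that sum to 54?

54 = 2×27
Total coins = 2 = 2

2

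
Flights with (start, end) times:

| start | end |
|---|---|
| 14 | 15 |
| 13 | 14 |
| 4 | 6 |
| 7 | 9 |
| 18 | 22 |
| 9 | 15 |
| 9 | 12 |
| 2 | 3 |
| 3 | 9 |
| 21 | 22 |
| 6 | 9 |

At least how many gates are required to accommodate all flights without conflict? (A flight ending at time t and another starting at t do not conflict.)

3

Count concurrent intervals with a sweep; the peak is the room count.
starts: [2, 3, 4, 6, 7, 9, 9, 13, 14, 18, 21]
ends:   [3, 6, 9, 9, 9, 12, 14, 15, 15, 22, 22]
s2→1 e3→0 s3→1 s4→2 e6→1 s6→2 s7→3  — peak 3.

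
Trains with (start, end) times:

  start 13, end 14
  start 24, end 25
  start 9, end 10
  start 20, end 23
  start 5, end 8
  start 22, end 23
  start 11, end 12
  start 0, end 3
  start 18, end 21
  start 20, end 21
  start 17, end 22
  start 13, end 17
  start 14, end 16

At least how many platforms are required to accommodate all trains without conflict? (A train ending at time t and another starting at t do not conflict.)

4

Count concurrent intervals with a sweep; the peak is the room count.
starts: [0, 5, 9, 11, 13, 13, 14, 17, 18, 20, 20, 22, 24]
ends:   [3, 8, 10, 12, 14, 16, 17, 21, 21, 22, 23, 23, 25]
s0→1 e3→0 s5→1 e8→0 s9→1 e10→0 s11→1 e12→0 s13→1 s13→2 e14→1 s14→2 e16→1 e17→0 s17→1 s18→2 s20→3 s20→4  — peak 4.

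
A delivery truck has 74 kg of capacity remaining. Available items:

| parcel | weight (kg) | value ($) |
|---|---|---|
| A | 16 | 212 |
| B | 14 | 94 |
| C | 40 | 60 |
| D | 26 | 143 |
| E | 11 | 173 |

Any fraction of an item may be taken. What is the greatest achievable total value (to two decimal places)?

Sort by value per unit weight and fill in that order.
Order: E (173/11=15.73) > A (212/16=13.25) > B (94/14=6.71) > D (143/26=5.50) > C (60/40=1.50)
Fill: take E (11 @ 173) → take A (16 @ 212) → take B (14 @ 94) → take D (26 @ 143) → take 7/40 of C → 10.50; 74/74 used.
Total value = 632.50

632.50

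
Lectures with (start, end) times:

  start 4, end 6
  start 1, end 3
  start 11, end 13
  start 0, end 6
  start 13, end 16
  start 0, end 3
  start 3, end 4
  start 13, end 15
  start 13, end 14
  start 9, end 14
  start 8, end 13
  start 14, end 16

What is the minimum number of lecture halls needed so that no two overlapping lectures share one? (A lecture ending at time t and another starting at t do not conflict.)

The answer is the maximum number of intervals overlapping at any instant.
Events (time:±→running): 0:+→1 0:+→2 1:+→3 3:-→2 3:-→1 3:+→2 4:-→1 4:+→2 6:-→1 6:-→0 8:+→1 9:+→2 11:+→3 13:-→2 13:-→1 13:+→2 13:+→3 13:+→4 … peak 4.

4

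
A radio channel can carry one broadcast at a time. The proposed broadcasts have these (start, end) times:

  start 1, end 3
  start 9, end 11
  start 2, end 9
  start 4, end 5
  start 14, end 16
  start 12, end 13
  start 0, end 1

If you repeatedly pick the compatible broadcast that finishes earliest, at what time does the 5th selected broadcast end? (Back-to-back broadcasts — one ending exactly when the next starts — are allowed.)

By end time: (0,1), (1,3), (4,5), (2,9), (9,11), (12,13), (14,16).
Pick (0,1); next start ≥ 1 → (1,3); next start ≥ 3 → (4,5); next start ≥ 5 → (9,11); next start ≥ 11 → (12,13); next start ≥ 13 → (14,16).
Selected: (0,1) (1,3) (4,5) (9,11) (12,13) (14,16)

13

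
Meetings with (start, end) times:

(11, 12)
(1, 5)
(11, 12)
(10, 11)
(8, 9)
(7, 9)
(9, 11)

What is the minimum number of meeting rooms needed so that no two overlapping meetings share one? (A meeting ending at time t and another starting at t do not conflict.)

Count concurrent intervals with a sweep; the peak is the room count.
Events (time:±→running): 1:+→1 5:-→0 7:+→1 8:+→2 … peak 2.

2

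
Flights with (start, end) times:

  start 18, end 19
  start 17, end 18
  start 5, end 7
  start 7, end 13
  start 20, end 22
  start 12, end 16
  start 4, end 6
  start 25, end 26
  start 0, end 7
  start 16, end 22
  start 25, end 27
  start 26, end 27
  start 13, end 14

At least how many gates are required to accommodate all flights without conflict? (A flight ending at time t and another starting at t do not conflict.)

3

Count concurrent intervals with a sweep; the peak is the room count.
Events (time:±→running): 0:+→1 4:+→2 5:+→3 … peak 3.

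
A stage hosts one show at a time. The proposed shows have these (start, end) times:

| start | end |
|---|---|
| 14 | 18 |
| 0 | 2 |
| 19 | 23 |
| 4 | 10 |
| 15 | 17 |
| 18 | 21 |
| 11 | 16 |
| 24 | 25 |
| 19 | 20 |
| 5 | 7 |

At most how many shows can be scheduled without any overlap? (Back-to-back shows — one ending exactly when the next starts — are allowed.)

5

Order by finish time; keep every interval that doesn't clash with the previous kept one.
By end time: (0,2), (5,7), (4,10), (11,16), (15,17), (14,18), (19,20), (18,21), (19,23), (24,25).
Pick (0,2); next start ≥ 2 → (5,7); next start ≥ 7 → (11,16); next start ≥ 16 → (19,20); next start ≥ 20 → (24,25).
Selected 5 shows.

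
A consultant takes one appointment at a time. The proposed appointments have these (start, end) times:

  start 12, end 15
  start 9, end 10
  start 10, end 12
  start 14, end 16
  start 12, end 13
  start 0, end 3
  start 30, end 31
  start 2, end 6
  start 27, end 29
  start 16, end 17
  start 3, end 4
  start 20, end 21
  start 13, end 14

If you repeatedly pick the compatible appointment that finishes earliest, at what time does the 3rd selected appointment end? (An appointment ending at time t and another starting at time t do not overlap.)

10

By end time: (0,3), (3,4), (2,6), (9,10), (10,12), (12,13), (13,14), (12,15), (14,16), (16,17), (20,21), (27,29), (30,31).
Pick (0,3); next start ≥ 3 → (3,4); next start ≥ 4 → (9,10); next start ≥ 10 → (10,12); next start ≥ 12 → (12,13); next start ≥ 13 → (13,14); next start ≥ 14 → (14,16); next start ≥ 16 → (16,17); next start ≥ 17 → (20,21); next start ≥ 21 → (27,29); next start ≥ 29 → (30,31).
Selected: (0,3) (3,4) (9,10) (10,12) (12,13) (13,14) (14,16) (16,17) (20,21) (27,29) (30,31)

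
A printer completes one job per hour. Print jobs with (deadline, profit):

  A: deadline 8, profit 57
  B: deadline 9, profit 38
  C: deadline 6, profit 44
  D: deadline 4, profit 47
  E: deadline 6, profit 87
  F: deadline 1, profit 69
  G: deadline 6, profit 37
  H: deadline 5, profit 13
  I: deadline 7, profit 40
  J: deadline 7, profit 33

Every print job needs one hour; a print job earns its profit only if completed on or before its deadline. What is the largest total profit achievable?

Sort by profit descending; place each in the latest free slot ≤ its deadline.
Profit order: E=87 F=69 A=57 D=47 C=44 I=40 B=38 G=37 J=33 H=13
Assign: E→slot 6, F→slot 1, A→slot 8, D→slot 4, C→slot 5, I→slot 7, B→slot 9, G→slot 3, J→slot 2, H skipped.
Slots: [1:F] [2:J] [3:G] [4:D] [5:C] [6:E] [7:I] [8:A] [9:B]
Profit = 69 + 33 + 37 + 47 + 44 + 87 + 40 + 57 + 38 = 452

452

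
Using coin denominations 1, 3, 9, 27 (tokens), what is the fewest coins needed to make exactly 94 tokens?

Use the largest denomination that fits, subtract, and repeat.
94 − 3×27→13 − 1×9→4 − 1×3→1 − 1×1→0
Total coins = 3 + 1 + 1 + 1 = 6

6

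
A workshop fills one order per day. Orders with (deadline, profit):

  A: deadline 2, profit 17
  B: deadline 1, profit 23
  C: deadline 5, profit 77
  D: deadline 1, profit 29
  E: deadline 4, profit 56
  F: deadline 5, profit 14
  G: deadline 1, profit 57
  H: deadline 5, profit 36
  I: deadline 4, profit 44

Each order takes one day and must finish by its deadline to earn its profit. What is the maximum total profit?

Sort by profit descending; place each in the latest free slot ≤ its deadline.
By profit: C(d5,77), G(d1,57), E(d4,56), I(d4,44), H(d5,36), D(d1,29), B(d1,23), A(d2,17), F(d5,14)
C→slot 5; G→slot 1; E→slot 4; I→slot 3; H→slot 2; D skipped; B skipped; A skipped; F skipped.
Profit = 57 + 36 + 44 + 56 + 77 = 270

270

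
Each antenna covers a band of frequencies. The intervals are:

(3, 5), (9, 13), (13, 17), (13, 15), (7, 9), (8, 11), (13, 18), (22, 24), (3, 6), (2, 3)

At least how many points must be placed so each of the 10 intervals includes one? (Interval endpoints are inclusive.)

4

Sort by right endpoint; whenever an interval is uncovered, place a point at its right end.
Sorted: [2,3] [3,5] [3,6] [7,9] [8,11] [9,13] [13,15] [13,17] [13,18] [22,24]
{[2,3],[3,5],[3,6]} hit by 3; {[7,9],[8,11],[9,13]} hit by 9; {[13,15],[13,17],[13,18]} hit by 15; {[22,24]} hit by 24.
Points: 3, 9, 15, 24 (4 total).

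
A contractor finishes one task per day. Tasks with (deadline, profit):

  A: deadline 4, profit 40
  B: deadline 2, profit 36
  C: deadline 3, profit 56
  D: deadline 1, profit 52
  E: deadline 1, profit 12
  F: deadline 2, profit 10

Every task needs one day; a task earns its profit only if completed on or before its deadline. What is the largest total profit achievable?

184

Sort by profit descending; place each in the latest free slot ≤ its deadline.
Profit order: C=56 D=52 A=40 B=36 E=12 F=10
Assign: C→slot 3, D→slot 1, A→slot 4, B→slot 2, E skipped, F skipped.
Slots: [1:D] [2:B] [3:C] [4:A]
Profit = 52 + 36 + 56 + 40 = 184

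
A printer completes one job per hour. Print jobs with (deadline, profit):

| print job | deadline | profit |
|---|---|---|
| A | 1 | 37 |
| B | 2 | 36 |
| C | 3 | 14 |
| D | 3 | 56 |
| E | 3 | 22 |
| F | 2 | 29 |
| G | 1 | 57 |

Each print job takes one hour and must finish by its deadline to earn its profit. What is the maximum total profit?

By profit: G(d1,57), D(d3,56), A(d1,37), B(d2,36), F(d2,29), E(d3,22), C(d3,14)
G→slot 1; D→slot 3; A skipped; B→slot 2; F skipped; E skipped; C skipped.
Profit = 57 + 36 + 56 = 149

149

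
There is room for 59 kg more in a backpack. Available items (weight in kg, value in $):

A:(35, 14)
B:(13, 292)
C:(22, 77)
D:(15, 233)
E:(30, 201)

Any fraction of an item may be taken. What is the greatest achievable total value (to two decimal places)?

Order: B (292/13=22.46) > D (233/15=15.53) > E (201/30=6.70) > C (77/22=3.50) > A (14/35=0.40)
Fill: take B (13 @ 292) → take D (15 @ 233) → take E (30 @ 201) → take 1/22 of C → 3.50; 59/59 used.
Total value = 729.50

729.50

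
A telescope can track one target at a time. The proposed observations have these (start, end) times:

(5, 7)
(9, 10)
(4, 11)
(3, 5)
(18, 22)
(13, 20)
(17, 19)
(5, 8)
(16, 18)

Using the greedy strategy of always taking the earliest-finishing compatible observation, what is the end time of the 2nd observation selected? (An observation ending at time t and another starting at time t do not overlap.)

Order by finish time; keep every interval that doesn't clash with the previous kept one.
By end time: (3,5), (5,7), (5,8), (9,10), (4,11), (16,18), (17,19), (13,20), (18,22).
Pick (3,5); next start ≥ 5 → (5,7); next start ≥ 7 → (9,10); next start ≥ 10 → (16,18); next start ≥ 18 → (18,22).
Selected: (3,5) (5,7) (9,10) (16,18) (18,22)

7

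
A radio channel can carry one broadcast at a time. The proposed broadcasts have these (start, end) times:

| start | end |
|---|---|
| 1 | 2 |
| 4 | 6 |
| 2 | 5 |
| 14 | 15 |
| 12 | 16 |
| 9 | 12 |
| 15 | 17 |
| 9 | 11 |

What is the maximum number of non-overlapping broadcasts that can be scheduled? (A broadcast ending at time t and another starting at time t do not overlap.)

5

Sort by end time and greedily take each interval whose start is ≥ the last chosen end.
By end time: (1,2), (2,5), (4,6), (9,11), (9,12), (14,15), (12,16), (15,17).
Pick (1,2); next start ≥ 2 → (2,5); next start ≥ 5 → (9,11); next start ≥ 11 → (14,15); next start ≥ 15 → (15,17).
Selected 5 broadcasts.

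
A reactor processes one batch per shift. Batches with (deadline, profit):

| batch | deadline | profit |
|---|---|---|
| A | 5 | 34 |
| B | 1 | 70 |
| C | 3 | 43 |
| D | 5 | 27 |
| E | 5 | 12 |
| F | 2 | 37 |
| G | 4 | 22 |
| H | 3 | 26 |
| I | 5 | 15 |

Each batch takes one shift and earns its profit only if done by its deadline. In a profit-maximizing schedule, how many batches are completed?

Take jobs in profit order; each goes to the latest open slot no later than its deadline.
Profit order: B=70 C=43 F=37 A=34 D=27 H=26 G=22 I=15 E=12
Assign: B→slot 1, C→slot 3, F→slot 2, A→slot 5, D→slot 4, H skipped, G skipped, I skipped, E skipped.
Slots: [1:B] [2:F] [3:C] [4:D] [5:A]
5 of 9 scheduled.

5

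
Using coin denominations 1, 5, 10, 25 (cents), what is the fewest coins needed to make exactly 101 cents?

5

101 − 4×25→1 − 1×1→0
Total coins = 4 + 1 = 5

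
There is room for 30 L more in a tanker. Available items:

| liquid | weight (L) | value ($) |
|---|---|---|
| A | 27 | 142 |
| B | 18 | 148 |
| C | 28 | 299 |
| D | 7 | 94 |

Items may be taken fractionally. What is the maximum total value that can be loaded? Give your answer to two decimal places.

Greedy by value/weight ratio, highest first.
Order: D (94/7=13.43) > C (299/28=10.68) > B (148/18=8.22) > A (142/27=5.26)
Fill: take D (7 @ 94) → take 23/28 of C → 245.61; 30/30 used.
Total value = 339.61

339.61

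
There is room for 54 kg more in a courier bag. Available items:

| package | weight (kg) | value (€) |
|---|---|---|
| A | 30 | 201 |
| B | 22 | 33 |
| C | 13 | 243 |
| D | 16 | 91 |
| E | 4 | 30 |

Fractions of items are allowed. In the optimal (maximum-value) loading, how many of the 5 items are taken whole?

3

Order: C (243/13=18.69) > E (30/4=7.50) > A (201/30=6.70) > D (91/16=5.69) > B (33/22=1.50)
Fill: take C (13 @ 243) → take E (4 @ 30) → take A (30 @ 201) → take 7/16 of D → 39.81; 54/54 used.
3 item(s) taken whole; one partial (take 7/16 of D).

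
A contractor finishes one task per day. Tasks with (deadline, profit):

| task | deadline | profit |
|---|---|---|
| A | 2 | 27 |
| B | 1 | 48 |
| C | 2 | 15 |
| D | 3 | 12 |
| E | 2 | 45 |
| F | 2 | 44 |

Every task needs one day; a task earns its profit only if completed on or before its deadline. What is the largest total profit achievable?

105

Profit order: B=48 E=45 F=44 A=27 C=15 D=12
Assign: B→slot 1, E→slot 2, F skipped, A skipped, C skipped, D→slot 3.
Slots: [1:B] [2:E] [3:D]
Profit = 48 + 45 + 12 = 105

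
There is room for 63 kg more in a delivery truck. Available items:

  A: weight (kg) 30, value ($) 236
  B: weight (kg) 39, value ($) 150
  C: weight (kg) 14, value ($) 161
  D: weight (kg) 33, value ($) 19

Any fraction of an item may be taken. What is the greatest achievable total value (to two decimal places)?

Ratios (sorted): C 11.50, A 7.87, B 3.85, D 0.58
take C (14 @ 161); take A (30 @ 236); take 19/39 of B → 73.08. Capacity used 63/63.
Total value = 470.08

470.08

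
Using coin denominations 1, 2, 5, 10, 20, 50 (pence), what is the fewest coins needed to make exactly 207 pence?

6

207 − 4×50→7 − 1×5→2 − 1×2→0
Total coins = 4 + 1 + 1 = 6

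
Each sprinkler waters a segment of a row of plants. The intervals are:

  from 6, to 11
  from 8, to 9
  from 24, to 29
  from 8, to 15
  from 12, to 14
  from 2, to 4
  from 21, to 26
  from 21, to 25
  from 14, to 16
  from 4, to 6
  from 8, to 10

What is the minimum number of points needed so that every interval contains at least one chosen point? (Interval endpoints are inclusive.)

Sort by right endpoint; whenever an interval is uncovered, place a point at its right end.
By right end: [2,4]  [4,6]  [8,9]  [8,10]  [6,11]  [12,14]  [8,15]  [14,16]  [21,25]  [21,26]  [24,29]
[2,4] uncovered → point at 4; [8,9] uncovered → point at 9; [12,14] uncovered → point at 14; [21,25] uncovered → point at 25.
Points: 4, 9, 14, 25 (4 total).

4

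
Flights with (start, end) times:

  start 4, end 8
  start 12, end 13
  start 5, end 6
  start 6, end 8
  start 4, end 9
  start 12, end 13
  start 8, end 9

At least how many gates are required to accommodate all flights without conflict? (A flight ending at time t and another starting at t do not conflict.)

Count concurrent intervals with a sweep; the peak is the room count.
starts: [4, 4, 5, 6, 8, 12, 12]
ends:   [6, 8, 8, 9, 9, 13, 13]
s4→1 s4→2 s5→3  — peak 3.

3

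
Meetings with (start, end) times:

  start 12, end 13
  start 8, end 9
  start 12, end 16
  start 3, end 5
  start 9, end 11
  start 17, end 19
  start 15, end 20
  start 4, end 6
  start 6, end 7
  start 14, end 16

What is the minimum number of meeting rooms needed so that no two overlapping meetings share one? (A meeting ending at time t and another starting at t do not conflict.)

3

Count concurrent intervals with a sweep; the peak is the room count.
starts: [3, 4, 6, 8, 9, 12, 12, 14, 15, 17]
ends:   [5, 6, 7, 9, 11, 13, 16, 16, 19, 20]
s3→1 s4→2 e5→1 e6→0 s6→1 e7→0 s8→1 e9→0 s9→1 e11→0 s12→1 s12→2 e13→1 s14→2 s15→3  — peak 3.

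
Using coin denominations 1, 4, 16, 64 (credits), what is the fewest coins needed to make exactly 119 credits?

119 − 1×64→55 − 3×16→7 − 1×4→3 − 3×1→0
Total coins = 1 + 3 + 1 + 3 = 8

8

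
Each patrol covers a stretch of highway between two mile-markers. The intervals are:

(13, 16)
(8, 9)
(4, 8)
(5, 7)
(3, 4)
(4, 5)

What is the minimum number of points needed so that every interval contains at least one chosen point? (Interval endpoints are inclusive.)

4

Sorted: [3,4] [4,5] [5,7] [4,8] [8,9] [13,16]
{[3,4],[4,5]} hit by 4; {[5,7],[4,8]} hit by 7; {[8,9]} hit by 9; {[13,16]} hit by 16.
Points: 4, 7, 9, 16 (4 total).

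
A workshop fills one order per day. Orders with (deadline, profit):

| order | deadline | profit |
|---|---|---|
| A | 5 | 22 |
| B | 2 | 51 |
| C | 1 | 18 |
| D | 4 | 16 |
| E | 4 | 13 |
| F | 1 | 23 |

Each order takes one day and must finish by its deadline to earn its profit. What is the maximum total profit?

125

Take jobs in profit order; each goes to the latest open slot no later than its deadline.
By profit: B(d2,51), F(d1,23), A(d5,22), C(d1,18), D(d4,16), E(d4,13)
B→slot 2; F→slot 1; A→slot 5; C skipped; D→slot 4; E→slot 3.
Profit = 23 + 51 + 13 + 16 + 22 = 125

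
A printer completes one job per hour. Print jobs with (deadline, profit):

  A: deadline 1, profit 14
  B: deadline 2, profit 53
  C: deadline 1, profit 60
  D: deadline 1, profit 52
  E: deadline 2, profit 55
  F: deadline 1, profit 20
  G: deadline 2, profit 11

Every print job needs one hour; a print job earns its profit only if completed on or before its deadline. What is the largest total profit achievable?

115

Take jobs in profit order; each goes to the latest open slot no later than its deadline.
By profit: C(d1,60), E(d2,55), B(d2,53), D(d1,52), F(d1,20), A(d1,14), G(d2,11)
C→slot 1; E→slot 2; B skipped; D skipped; F skipped; A skipped; G skipped.
Profit = 60 + 55 = 115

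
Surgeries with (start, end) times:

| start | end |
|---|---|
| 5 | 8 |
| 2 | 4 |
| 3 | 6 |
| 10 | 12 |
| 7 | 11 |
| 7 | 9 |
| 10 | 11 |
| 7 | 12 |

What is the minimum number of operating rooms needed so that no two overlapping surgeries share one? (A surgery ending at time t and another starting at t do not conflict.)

The answer is the maximum number of intervals overlapping at any instant.
Events (time:±→running): 2:+→1 3:+→2 4:-→1 5:+→2 6:-→1 7:+→2 7:+→3 7:+→4 … peak 4.

4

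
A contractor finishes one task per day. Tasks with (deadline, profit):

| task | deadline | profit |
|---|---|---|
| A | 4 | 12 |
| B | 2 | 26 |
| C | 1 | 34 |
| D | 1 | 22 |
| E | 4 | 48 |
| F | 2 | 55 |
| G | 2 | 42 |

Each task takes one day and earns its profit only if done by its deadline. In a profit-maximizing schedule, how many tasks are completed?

By profit: F(d2,55), E(d4,48), G(d2,42), C(d1,34), B(d2,26), D(d1,22), A(d4,12)
F→slot 2; E→slot 4; G→slot 1; C skipped; B skipped; D skipped; A→slot 3.
4 of 7 scheduled.

4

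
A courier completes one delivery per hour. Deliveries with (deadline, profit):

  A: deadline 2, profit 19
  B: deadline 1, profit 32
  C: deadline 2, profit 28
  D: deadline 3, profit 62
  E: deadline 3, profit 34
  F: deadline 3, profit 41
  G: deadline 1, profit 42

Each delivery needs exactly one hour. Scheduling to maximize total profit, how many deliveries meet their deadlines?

By profit: D(d3,62), G(d1,42), F(d3,41), E(d3,34), B(d1,32), C(d2,28), A(d2,19)
D→slot 3; G→slot 1; F→slot 2; E skipped; B skipped; C skipped; A skipped.
3 of 7 scheduled.

3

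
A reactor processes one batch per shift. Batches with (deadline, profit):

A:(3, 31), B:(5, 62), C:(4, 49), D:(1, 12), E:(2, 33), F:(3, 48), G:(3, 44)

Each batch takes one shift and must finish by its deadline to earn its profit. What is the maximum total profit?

By profit: B(d5,62), C(d4,49), F(d3,48), G(d3,44), E(d2,33), A(d3,31), D(d1,12)
B→slot 5; C→slot 4; F→slot 3; G→slot 2; E→slot 1; A skipped; D skipped.
Profit = 33 + 44 + 48 + 49 + 62 = 236

236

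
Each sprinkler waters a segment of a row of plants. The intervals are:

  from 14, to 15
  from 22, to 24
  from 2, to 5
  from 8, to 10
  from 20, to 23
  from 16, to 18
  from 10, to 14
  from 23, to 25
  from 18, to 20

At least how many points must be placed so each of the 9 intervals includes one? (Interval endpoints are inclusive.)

Sorted: [2,5] [8,10] [10,14] [14,15] [16,18] [18,20] [20,23] [22,24] [23,25]
{[2,5]} hit by 5; {[8,10],[10,14]} hit by 10; {[14,15]} hit by 15; {[16,18],[18,20]} hit by 18; {[20,23],[22,24],[23,25]} hit by 23.
Points: 5, 10, 15, 18, 23 (5 total).

5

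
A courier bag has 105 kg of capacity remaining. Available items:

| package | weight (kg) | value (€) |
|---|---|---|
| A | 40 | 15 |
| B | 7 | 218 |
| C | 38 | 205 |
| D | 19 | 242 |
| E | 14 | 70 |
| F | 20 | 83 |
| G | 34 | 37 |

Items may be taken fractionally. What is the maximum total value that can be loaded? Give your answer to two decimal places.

Sort by value per unit weight and fill in that order.
Ratios (sorted): B 31.14, D 12.74, C 5.39, E 5.00, F 4.15, G 1.09, A 0.38
take B (7 @ 218); take D (19 @ 242); take C (38 @ 205); take E (14 @ 70); take F (20 @ 83); take 7/34 of G → 7.62. Capacity used 105/105.
Total value = 825.62

825.62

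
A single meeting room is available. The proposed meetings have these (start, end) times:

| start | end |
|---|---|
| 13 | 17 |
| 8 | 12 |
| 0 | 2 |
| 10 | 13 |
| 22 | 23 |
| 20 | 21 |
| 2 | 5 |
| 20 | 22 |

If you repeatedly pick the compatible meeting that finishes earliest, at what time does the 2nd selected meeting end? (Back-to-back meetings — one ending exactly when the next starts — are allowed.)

5

Sort by end time and greedily take each interval whose start is ≥ the last chosen end.
Sorted by end: (0,2)  (2,5)  (8,12)  (10,13)  (13,17)  (20,21)  (20,22)  (22,23)
take (0,2); take (2,5); take (8,12); take (13,17); take (20,21); take (22,23).
Selected: (0,2) (2,5) (8,12) (13,17) (20,21) (22,23)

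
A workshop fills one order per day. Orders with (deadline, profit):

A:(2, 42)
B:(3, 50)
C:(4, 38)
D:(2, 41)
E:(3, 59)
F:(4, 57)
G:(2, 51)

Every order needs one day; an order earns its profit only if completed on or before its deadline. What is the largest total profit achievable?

Profit order: E=59 F=57 G=51 B=50 A=42 D=41 C=38
Assign: E→slot 3, F→slot 4, G→slot 2, B→slot 1, A skipped, D skipped, C skipped.
Slots: [1:B] [2:G] [3:E] [4:F]
Profit = 50 + 51 + 59 + 57 = 217

217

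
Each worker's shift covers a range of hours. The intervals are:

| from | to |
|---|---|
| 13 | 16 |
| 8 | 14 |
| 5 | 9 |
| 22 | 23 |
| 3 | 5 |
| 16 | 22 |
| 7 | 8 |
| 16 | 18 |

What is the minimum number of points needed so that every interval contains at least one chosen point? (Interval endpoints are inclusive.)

4

Process intervals by earliest right end; each time one isn't hit yet, stab at its right endpoint.
Sorted: [3,5] [7,8] [5,9] [8,14] [13,16] [16,18] [16,22] [22,23]
{[3,5]} hit by 5; {[7,8],[5,9],[8,14]} hit by 8; {[13,16],[16,18],[16,22]} hit by 16; {[22,23]} hit by 23.
Points: 5, 8, 16, 23 (4 total).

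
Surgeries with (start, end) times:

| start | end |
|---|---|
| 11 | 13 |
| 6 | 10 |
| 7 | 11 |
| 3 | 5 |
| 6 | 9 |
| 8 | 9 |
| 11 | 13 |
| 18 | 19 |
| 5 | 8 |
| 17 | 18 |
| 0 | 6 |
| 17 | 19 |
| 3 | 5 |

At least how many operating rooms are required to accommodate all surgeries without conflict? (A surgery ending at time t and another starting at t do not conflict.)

Count concurrent intervals with a sweep; the peak is the room count.
starts: [0, 3, 3, 5, 6, 6, 7, 8, 11, 11, 17, 17, 18]
ends:   [5, 5, 6, 8, 9, 9, 10, 11, 13, 13, 18, 19, 19]
s0→1 s3→2 s3→3 e5→2 e5→1 s5→2 e6→1 s6→2 s6→3 s7→4  — peak 4.

4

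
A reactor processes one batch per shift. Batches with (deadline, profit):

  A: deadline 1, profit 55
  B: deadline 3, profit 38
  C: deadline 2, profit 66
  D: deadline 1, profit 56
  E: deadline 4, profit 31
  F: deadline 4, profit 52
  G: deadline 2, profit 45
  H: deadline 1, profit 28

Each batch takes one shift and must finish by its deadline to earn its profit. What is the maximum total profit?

212

Profit order: C=66 D=56 A=55 F=52 G=45 B=38 E=31 H=28
Assign: C→slot 2, D→slot 1, A skipped, F→slot 4, G skipped, B→slot 3, E skipped, H skipped.
Slots: [1:D] [2:C] [3:B] [4:F]
Profit = 56 + 66 + 38 + 52 = 212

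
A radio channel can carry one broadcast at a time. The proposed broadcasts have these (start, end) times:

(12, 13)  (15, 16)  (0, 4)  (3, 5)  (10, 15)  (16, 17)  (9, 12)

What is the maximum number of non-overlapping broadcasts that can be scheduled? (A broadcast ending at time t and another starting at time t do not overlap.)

5

Greedy by earliest finish: after sorting by end time, pick each interval compatible with the last pick.
By end time: (0,4), (3,5), (9,12), (12,13), (10,15), (15,16), (16,17).
Pick (0,4); next start ≥ 4 → (9,12); next start ≥ 12 → (12,13); next start ≥ 13 → (15,16); next start ≥ 16 → (16,17).
Selected 5 broadcasts.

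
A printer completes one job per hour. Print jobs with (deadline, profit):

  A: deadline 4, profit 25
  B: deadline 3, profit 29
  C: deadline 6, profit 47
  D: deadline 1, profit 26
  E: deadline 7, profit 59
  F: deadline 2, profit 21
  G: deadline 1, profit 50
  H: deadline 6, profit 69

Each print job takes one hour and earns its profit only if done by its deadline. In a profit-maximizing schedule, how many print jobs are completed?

7

Profit order: H=69 E=59 G=50 C=47 B=29 D=26 A=25 F=21
Assign: H→slot 6, E→slot 7, G→slot 1, C→slot 5, B→slot 3, D skipped, A→slot 4, F→slot 2.
Slots: [1:G] [2:F] [3:B] [4:A] [5:C] [6:H] [7:E]
7 of 8 scheduled.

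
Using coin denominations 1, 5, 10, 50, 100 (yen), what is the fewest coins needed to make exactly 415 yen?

6

Greedy: take as many of the largest coin as possible, then repeat with the remainder.
415 = 4×100 + 1×10 + 1×5
Total coins = 4 + 1 + 1 = 6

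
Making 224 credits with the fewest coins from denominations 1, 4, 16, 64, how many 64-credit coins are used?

Greedy: take as many of the largest coin as possible, then repeat with the remainder.
224 = 3×64 + 2×16
Count of 64: 3

3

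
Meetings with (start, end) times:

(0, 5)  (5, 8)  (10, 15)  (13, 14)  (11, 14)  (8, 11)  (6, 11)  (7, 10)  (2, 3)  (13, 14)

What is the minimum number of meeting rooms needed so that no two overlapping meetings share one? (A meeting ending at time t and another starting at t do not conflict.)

4

The answer is the maximum number of intervals overlapping at any instant.
Events (time:±→running): 0:+→1 2:+→2 3:-→1 5:-→0 5:+→1 6:+→2 7:+→3 8:-→2 8:+→3 10:-→2 10:+→3 11:-→2 11:-→1 11:+→2 13:+→3 13:+→4 … peak 4.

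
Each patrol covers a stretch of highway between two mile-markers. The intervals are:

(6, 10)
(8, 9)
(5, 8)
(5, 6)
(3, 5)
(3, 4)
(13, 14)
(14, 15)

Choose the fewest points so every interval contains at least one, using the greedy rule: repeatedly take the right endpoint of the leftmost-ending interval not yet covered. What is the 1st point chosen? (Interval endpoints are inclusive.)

4

Sorted: [3,4] [3,5] [5,6] [5,8] [8,9] [6,10] [13,14] [14,15]
{[3,4],[3,5]} hit by 4; {[5,6],[5,8]} hit by 6; {[8,9],[6,10]} hit by 9; {[13,14],[14,15]} hit by 14.
Points: 4, 6, 9, 14 (4 total).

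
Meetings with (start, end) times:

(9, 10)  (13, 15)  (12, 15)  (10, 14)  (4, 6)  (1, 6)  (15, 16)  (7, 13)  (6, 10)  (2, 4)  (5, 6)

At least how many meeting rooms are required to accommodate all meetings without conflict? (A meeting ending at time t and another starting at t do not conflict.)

3

starts: [1, 2, 4, 5, 6, 7, 9, 10, 12, 13, 15]
ends:   [4, 6, 6, 6, 10, 10, 13, 14, 15, 15, 16]
s1→1 s2→2 e4→1 s4→2 s5→3  — peak 3.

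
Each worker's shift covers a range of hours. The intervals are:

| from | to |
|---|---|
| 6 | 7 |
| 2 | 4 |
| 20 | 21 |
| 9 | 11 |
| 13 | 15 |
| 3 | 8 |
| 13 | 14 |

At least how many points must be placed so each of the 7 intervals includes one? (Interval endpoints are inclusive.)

5

Sort by right endpoint; whenever an interval is uncovered, place a point at its right end.
By right end: [2,4]  [6,7]  [3,8]  [9,11]  [13,14]  [13,15]  [20,21]
[2,4] uncovered → point at 4; [6,7] uncovered → point at 7; [9,11] uncovered → point at 11; [13,14] uncovered → point at 14; [20,21] uncovered → point at 21.
Points: 4, 7, 11, 14, 21 (5 total).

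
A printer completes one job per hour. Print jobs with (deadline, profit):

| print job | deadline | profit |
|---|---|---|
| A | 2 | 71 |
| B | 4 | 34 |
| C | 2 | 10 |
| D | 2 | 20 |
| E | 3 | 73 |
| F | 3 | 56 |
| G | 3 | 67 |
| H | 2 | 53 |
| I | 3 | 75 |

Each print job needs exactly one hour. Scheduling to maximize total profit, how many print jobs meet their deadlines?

4

By profit: I(d3,75), E(d3,73), A(d2,71), G(d3,67), F(d3,56), H(d2,53), B(d4,34), D(d2,20), C(d2,10)
I→slot 3; E→slot 2; A→slot 1; G skipped; F skipped; H skipped; B→slot 4; D skipped; C skipped.
4 of 9 scheduled.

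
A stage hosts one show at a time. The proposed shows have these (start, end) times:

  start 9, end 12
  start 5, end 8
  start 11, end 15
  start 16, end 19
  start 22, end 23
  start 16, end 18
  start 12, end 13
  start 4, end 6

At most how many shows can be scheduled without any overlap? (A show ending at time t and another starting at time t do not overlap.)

Sorted by end: (4,6)  (5,8)  (9,12)  (12,13)  (11,15)  (16,18)  (16,19)  (22,23)
take (4,6); skip (5,8); take (9,12); take (12,13); take (16,18); take (22,23).
Selected 5 shows.

5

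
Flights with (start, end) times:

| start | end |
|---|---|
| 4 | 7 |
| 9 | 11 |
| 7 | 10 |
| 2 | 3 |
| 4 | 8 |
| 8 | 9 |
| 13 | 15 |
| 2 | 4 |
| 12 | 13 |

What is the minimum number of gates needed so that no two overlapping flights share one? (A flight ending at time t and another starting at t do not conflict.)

The answer is the maximum number of intervals overlapping at any instant.
starts: [2, 2, 4, 4, 7, 8, 9, 12, 13]
ends:   [3, 4, 7, 8, 9, 10, 11, 13, 15]
s2→1 s2→2  — peak 2.

2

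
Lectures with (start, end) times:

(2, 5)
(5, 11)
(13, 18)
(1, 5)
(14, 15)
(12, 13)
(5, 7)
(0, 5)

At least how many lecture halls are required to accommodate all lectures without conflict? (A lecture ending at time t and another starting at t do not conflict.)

3

The answer is the maximum number of intervals overlapping at any instant.
starts: [0, 1, 2, 5, 5, 12, 13, 14]
ends:   [5, 5, 5, 7, 11, 13, 15, 18]
s0→1 s1→2 s2→3  — peak 3.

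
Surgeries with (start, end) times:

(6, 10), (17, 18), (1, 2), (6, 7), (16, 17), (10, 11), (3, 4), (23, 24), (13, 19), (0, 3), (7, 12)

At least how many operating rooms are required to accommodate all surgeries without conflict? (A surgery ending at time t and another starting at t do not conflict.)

2

The answer is the maximum number of intervals overlapping at any instant.
starts: [0, 1, 3, 6, 6, 7, 10, 13, 16, 17, 23]
ends:   [2, 3, 4, 7, 10, 11, 12, 17, 18, 19, 24]
s0→1 s1→2  — peak 2.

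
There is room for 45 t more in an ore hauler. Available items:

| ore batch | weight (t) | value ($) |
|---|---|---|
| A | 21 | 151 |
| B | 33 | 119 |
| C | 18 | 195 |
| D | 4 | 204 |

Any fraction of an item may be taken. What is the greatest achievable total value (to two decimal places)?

557.21

Sort by value per unit weight and fill in that order.
Ratios (sorted): D 51.00, C 10.83, A 7.19, B 3.61
take D (4 @ 204); take C (18 @ 195); take A (21 @ 151); take 2/33 of B → 7.21. Capacity used 45/45.
Total value = 557.21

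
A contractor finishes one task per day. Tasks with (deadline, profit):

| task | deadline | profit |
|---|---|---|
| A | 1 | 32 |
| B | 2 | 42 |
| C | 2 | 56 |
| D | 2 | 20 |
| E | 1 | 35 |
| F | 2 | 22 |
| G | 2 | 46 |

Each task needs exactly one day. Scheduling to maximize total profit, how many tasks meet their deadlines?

2

Profit order: C=56 G=46 B=42 E=35 A=32 F=22 D=20
Assign: C→slot 2, G→slot 1, B skipped, E skipped, A skipped, F skipped, D skipped.
Slots: [1:G] [2:C]
2 of 7 scheduled.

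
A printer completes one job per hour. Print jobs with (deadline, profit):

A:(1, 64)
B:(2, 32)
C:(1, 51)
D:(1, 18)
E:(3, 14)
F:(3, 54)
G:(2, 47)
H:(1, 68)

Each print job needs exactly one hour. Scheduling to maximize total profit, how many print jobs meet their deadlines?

Take jobs in profit order; each goes to the latest open slot no later than its deadline.
Profit order: H=68 A=64 F=54 C=51 G=47 B=32 D=18 E=14
Assign: H→slot 1, A skipped, F→slot 3, C skipped, G→slot 2, B skipped, D skipped, E skipped.
Slots: [1:H] [2:G] [3:F]
3 of 8 scheduled.

3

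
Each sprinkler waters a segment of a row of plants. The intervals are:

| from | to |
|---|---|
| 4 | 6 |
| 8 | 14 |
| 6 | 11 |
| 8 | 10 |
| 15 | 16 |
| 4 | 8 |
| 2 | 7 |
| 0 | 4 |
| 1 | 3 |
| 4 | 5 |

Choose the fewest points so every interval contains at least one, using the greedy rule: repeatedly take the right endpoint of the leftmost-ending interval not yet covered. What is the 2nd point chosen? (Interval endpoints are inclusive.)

5

Sorted: [1,3] [0,4] [4,5] [4,6] [2,7] [4,8] [8,10] [6,11] [8,14] [15,16]
{[1,3],[0,4]} hit by 3; {[4,5],[4,6],[2,7],[4,8]} hit by 5; {[8,10],[6,11],[8,14]} hit by 10; {[15,16]} hit by 16.
Points: 3, 5, 10, 16 (4 total).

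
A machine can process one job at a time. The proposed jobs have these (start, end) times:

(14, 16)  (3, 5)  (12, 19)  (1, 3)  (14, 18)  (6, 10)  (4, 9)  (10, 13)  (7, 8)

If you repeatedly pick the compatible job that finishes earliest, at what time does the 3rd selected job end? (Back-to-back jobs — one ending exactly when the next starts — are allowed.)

8

Order by finish time; keep every interval that doesn't clash with the previous kept one.
By end time: (1,3), (3,5), (7,8), (4,9), (6,10), (10,13), (14,16), (14,18), (12,19).
Pick (1,3); next start ≥ 3 → (3,5); next start ≥ 5 → (7,8); next start ≥ 8 → (10,13); next start ≥ 13 → (14,16).
Selected: (1,3) (3,5) (7,8) (10,13) (14,16)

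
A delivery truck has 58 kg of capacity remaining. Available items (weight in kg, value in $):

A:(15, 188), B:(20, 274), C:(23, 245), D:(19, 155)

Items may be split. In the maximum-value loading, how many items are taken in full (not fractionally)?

3

Greedy by value/weight ratio, highest first.
Ratios (sorted): B 13.70, A 12.53, C 10.65, D 8.16
take B (20 @ 274); take A (15 @ 188); take C (23 @ 245). Capacity used 58/58.
3 item(s) taken whole.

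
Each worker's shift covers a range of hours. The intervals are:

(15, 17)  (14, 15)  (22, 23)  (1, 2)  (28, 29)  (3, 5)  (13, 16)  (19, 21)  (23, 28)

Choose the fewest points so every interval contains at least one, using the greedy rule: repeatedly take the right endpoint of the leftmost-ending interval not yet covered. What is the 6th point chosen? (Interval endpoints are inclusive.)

29

Sorted: [1,2] [3,5] [14,15] [13,16] [15,17] [19,21] [22,23] [23,28] [28,29]
{[1,2]} hit by 2; {[3,5]} hit by 5; {[14,15],[13,16],[15,17]} hit by 15; {[19,21]} hit by 21; {[22,23],[23,28]} hit by 23; {[28,29]} hit by 29.
Points: 2, 5, 15, 21, 23, 29 (6 total).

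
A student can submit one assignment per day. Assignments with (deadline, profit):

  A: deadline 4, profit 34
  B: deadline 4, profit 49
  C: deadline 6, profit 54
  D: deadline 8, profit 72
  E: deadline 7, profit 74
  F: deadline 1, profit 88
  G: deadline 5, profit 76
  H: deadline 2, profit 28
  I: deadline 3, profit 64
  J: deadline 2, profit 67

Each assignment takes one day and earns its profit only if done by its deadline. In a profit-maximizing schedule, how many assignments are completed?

Take jobs in profit order; each goes to the latest open slot no later than its deadline.
Profit order: F=88 G=76 E=74 D=72 J=67 I=64 C=54 B=49 A=34 H=28
Assign: F→slot 1, G→slot 5, E→slot 7, D→slot 8, J→slot 2, I→slot 3, C→slot 6, B→slot 4, A skipped, H skipped.
Slots: [1:F] [2:J] [3:I] [4:B] [5:G] [6:C] [7:E] [8:D]
8 of 10 scheduled.

8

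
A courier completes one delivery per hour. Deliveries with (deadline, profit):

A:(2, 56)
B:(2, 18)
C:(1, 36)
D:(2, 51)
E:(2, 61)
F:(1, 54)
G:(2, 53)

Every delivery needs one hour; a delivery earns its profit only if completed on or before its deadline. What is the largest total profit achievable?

Sort by profit descending; place each in the latest free slot ≤ its deadline.
By profit: E(d2,61), A(d2,56), F(d1,54), G(d2,53), D(d2,51), C(d1,36), B(d2,18)
E→slot 2; A→slot 1; F skipped; G skipped; D skipped; C skipped; B skipped.
Profit = 56 + 61 = 117

117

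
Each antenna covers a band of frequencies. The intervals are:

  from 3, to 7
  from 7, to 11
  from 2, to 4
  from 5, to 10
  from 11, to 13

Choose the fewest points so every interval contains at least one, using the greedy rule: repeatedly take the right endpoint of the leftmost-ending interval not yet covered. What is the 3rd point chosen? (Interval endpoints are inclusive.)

13

By right end: [2,4]  [3,7]  [5,10]  [7,11]  [11,13]
[2,4] uncovered → point at 4; [5,10] uncovered → point at 10; [11,13] uncovered → point at 13.
Points: 4, 10, 13 (3 total).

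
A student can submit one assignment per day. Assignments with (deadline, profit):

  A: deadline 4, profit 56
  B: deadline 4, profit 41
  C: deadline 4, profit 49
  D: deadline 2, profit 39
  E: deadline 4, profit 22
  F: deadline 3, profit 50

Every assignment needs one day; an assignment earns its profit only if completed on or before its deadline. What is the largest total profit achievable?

196

Sort by profit descending; place each in the latest free slot ≤ its deadline.
By profit: A(d4,56), F(d3,50), C(d4,49), B(d4,41), D(d2,39), E(d4,22)
A→slot 4; F→slot 3; C→slot 2; B→slot 1; D skipped; E skipped.
Profit = 41 + 49 + 50 + 56 = 196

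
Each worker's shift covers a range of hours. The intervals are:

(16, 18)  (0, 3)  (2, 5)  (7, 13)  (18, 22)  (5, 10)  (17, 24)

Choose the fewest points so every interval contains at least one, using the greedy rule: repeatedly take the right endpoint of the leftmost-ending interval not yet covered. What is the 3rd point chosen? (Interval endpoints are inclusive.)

Sorted: [0,3] [2,5] [5,10] [7,13] [16,18] [18,22] [17,24]
{[0,3],[2,5]} hit by 3; {[5,10],[7,13]} hit by 10; {[16,18],[18,22],[17,24]} hit by 18.
Points: 3, 10, 18 (3 total).

18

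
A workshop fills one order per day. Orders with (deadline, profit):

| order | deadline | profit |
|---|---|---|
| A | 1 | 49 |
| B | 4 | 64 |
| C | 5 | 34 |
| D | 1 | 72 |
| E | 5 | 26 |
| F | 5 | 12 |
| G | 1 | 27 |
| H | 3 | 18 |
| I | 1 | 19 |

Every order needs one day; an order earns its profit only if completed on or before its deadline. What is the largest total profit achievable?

214

Sort by profit descending; place each in the latest free slot ≤ its deadline.
By profit: D(d1,72), B(d4,64), A(d1,49), C(d5,34), G(d1,27), E(d5,26), I(d1,19), H(d3,18), F(d5,12)
D→slot 1; B→slot 4; A skipped; C→slot 5; G skipped; E→slot 3; I skipped; H→slot 2; F skipped.
Profit = 72 + 18 + 26 + 64 + 34 = 214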